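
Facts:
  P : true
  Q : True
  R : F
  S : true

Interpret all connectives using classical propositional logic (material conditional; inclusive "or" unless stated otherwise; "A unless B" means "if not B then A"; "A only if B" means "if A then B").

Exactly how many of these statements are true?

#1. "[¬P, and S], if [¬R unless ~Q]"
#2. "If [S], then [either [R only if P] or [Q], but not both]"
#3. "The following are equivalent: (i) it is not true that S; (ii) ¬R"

#1: This is (~R | ~Q) -> (~P & S).

~R = ~F = T
~Q = ~T = F
~R | ~Q = T | F = T
~P = ~T = F
~P & S = F & T = F
(~R | ~Q) -> (~P & S) = T -> F = F
Thus #1 is false.

#2: In symbols: S -> ((R -> P) xor Q)

R -> P = F -> T = T
(R -> P) xor Q = T xor T = F
S -> ((R -> P) xor Q) = T -> F = F
Hence #2 is false.

#3: Formalization: ~S <-> ~R

~S = ~T = F
~R = ~F = T
~S <-> ~R = F <-> T = F
Thus #3 is false.

True statements: 0 (none).

0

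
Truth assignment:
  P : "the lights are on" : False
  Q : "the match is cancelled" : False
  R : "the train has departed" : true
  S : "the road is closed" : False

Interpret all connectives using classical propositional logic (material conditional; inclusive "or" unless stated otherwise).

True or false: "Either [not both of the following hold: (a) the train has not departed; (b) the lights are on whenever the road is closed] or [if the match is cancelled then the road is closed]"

True

Parsed as (not R nand (S -> P)) or (Q -> S)

not R = not True = False
S -> P = False -> False = True
not R nand (S -> P) = False nand True = True
Q -> S = False -> False = True
(not R nand (S -> P)) or (Q -> S) = True or True = True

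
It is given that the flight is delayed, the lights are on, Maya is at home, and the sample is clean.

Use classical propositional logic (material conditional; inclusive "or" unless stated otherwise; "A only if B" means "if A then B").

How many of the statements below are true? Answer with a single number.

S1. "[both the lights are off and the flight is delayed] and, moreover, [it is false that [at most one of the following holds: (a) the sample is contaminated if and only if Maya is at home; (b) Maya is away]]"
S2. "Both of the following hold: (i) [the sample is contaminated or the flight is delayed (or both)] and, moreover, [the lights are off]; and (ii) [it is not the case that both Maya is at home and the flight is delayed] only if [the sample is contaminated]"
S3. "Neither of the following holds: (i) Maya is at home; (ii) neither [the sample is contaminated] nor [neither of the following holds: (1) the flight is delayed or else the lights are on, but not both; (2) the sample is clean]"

0

Let R = "the lights are on" (True), H = "the flight is delayed" (True), P = "the sample is contaminated" (False), M = "Maya is at home" (True).

S1: This is (not R and H) and not ((P iff M) nand not M).

not R = not True = False
not R and H = False and True = False
P iff M = False iff True = False
not M = not True = False
(P iff M) nand not M = False nand False = True
not ((P iff M) nand not M) = not True = False
(not R and H) and not ((P iff M) nand not M) = False and False = False
Hence S1 is false.

S2: Formalization: ((P or H) and not R) and ((M nand H) -> P)

P or H = False or True = True
not R = not True = False
(P or H) and not R = True and False = False
M nand H = True nand True = False
(M nand H) -> P = False -> False = True
((P or H) and not R) and ((M nand H) -> P) = False and True = False
Thus S2 is false.

S3: Parsed as M nor (P nor ((H xor R) nor not P))

H xor R = True xor True = False
not P = not False = True
(H xor R) nor not P = False nor True = False
P nor ((H xor R) nor not P) = False nor False = True
M nor (P nor ((H xor R) nor not P)) = True nor True = False
Thus S3 is false.

True statements: 0 (none).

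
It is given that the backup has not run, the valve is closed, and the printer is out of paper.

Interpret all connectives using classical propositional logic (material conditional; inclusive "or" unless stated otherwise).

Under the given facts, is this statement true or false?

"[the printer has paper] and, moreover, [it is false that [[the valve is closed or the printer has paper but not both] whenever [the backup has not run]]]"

False.

Let P = "the printer has paper" (False), Q = "the backup has run" (False), L = "the valve is open" (False).
In symbols: P and not (not Q -> (not L xor P))

not Q = not False = True
not L = not False = True
not L xor P = True xor False = True
not Q -> (not L xor P) = True -> True = True
not (not Q -> (not L xor P)) = not True = False
P and not (not Q -> (not L xor P)) = False and False = False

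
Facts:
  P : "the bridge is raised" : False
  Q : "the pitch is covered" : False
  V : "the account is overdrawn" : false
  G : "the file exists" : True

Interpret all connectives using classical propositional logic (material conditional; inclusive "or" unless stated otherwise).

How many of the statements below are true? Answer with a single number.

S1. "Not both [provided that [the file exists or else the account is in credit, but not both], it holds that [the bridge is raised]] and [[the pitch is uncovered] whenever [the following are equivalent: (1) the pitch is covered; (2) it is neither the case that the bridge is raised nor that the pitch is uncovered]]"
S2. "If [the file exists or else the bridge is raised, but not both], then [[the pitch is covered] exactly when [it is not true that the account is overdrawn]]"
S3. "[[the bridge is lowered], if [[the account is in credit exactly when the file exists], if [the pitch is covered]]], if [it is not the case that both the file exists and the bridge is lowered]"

S1: Formalization: ((G xor ~V) -> P) nand ((Q <-> (P nor ~Q)) -> ~Q)

~V = ~F = T
G xor ~V = T xor T = F
(G xor ~V) -> P = F -> F = T
~Q = ~F = T
P nor ~Q = F nor T = F
Q <-> (P nor ~Q) = F <-> F = T
~Q = ~F = T
(Q <-> (P nor ~Q)) -> ~Q = T -> T = T
((G xor ~V) -> P) nand ((Q <-> (P nor ~Q)) -> ~Q) = T nand T = F
Hence S1 is false.

S2: Parsed as (G xor P) -> (Q <-> ~V)

G xor P = T xor F = T
~V = ~F = T
Q <-> ~V = F <-> T = F
(G xor P) -> (Q <-> ~V) = T -> F = F
Thus S2 is false.

S3: In symbols: (G nand ~P) -> ((Q -> (~V <-> G)) -> ~P)

~P = ~F = T
G nand ~P = T nand T = F
~V = ~F = T
~V <-> G = T <-> T = T
Q -> (~V <-> G) = F -> T = T
~P = ~F = T
(Q -> (~V <-> G)) -> ~P = T -> T = T
(G nand ~P) -> ((Q -> (~V <-> G)) -> ~P) = F -> T = T
Hence S3 is true.

Count: 1.

1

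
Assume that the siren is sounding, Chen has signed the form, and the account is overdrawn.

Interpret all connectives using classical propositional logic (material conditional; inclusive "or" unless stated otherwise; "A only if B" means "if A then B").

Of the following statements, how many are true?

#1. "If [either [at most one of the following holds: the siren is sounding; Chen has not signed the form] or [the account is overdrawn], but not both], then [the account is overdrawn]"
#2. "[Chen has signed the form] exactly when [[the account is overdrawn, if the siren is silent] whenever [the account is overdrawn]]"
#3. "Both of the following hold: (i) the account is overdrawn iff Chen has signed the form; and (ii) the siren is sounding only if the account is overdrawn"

3

Let P = "the siren is sounding" (T), Q = "Chen has signed the form" (T), R = "the account is overdrawn" (T).

#1: In symbols: ((P nand ~Q) xor R) -> R

~Q = ~T = F
P nand ~Q = T nand F = T
(P nand ~Q) xor R = T xor T = F
((P nand ~Q) xor R) -> R = F -> T = T
Hence #1 is true.

#2: Parsed as Q <-> (R -> (~P -> R))

~P = ~T = F
~P -> R = F -> T = T
R -> (~P -> R) = T -> T = T
Q <-> (R -> (~P -> R)) = T <-> T = T
Thus #2 is true.

#3: Formalization: (R <-> Q) & (P -> R)

R <-> Q = T <-> T = T
P -> R = T -> T = T
(R <-> Q) & (P -> R) = T & T = T
So #3 is true.

3 of the 3 statements are true (#1, #2, #3).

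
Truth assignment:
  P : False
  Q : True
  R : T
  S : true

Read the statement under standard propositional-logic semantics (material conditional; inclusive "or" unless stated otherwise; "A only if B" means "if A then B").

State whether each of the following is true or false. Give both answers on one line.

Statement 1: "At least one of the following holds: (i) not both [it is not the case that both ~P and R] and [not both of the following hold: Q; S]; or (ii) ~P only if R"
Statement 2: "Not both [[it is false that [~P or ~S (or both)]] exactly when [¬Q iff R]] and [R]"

Statement 1 True, Statement 2 False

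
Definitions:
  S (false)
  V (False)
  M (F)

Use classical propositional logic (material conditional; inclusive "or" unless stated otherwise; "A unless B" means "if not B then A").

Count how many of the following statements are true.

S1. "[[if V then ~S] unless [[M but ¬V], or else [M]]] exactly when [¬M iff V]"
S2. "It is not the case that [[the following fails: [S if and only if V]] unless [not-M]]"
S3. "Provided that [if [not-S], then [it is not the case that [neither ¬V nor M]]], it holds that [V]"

S1: In symbols: ((V -> ~S) | ((M & ~V) | M)) <-> (~M <-> V)

~S = ~F = T
V -> ~S = F -> T = T
~V = ~F = T
M & ~V = F & T = F
(M & ~V) | M = F | F = F
(V -> ~S) | ((M & ~V) | M) = T | F = T
~M = ~F = T
~M <-> V = T <-> F = F
((V -> ~S) | ((M & ~V) | M)) <-> (~M <-> V) = T <-> F = F
Thus S1 is false.

S2: This is ~(~(S <-> V) | ~M).

S <-> V = F <-> F = T
~(S <-> V) = ~T = F
~M = ~F = T
~(S <-> V) | ~M = F | T = T
~(~(S <-> V) | ~M) = ~T = F
Thus S2 is false.

S3: Formalization: (~S -> ~(~V nor M)) -> V

~S = ~F = T
~V = ~F = T
~V nor M = T nor F = F
~(~V nor M) = ~F = T
~S -> ~(~V nor M) = T -> T = T
(~S -> ~(~V nor M)) -> V = T -> F = F
Hence S3 is false.

Count: 0.

0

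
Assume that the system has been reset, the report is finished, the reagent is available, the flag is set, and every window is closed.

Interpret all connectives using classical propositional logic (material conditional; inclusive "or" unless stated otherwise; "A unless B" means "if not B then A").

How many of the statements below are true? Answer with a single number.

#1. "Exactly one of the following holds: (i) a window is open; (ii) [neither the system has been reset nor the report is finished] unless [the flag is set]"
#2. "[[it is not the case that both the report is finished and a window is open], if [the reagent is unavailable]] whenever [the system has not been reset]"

Let U = "a window is open" (False), Q = "the system has been reset" (True), D = "the report is finished" (True), L = "the flag is set" (True), H = "the reagent is available" (True).

#1: Formalization: U xor ((Q nor D) or L)

Q nor D = True nor True = False
(Q nor D) or L = False or True = True
U xor ((Q nor D) or L) = False xor True = True
Thus #1 is true.

#2: Formalization: not Q -> (not H -> (D nand U))

not Q = not True = False
not H = not True = False
D nand U = True nand False = True
not H -> (D nand U) = False -> True = True
not Q -> (not H -> (D nand U)) = False -> True = True
Thus #2 is true.

2 of the 2 statements are true.

2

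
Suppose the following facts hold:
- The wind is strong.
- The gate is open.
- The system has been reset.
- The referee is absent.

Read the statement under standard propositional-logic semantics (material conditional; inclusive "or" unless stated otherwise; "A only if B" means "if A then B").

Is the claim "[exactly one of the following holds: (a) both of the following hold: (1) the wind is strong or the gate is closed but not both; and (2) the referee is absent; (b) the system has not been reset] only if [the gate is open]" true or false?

The statement is true.

Let P = "the wind is strong" (T), Q = "the gate is open" (T), S = "the referee is present" (F), R = "the system has been reset" (T).
Formalization: (((P ⊕ ¬Q) ∧ ¬S) ⊕ ¬R) → Q

¬Q = ¬T = F
P ⊕ ¬Q = T ⊕ F = T
¬S = ¬F = T
(P ⊕ ¬Q) ∧ ¬S = T ∧ T = T
¬R = ¬T = F
((P ⊕ ¬Q) ∧ ¬S) ⊕ ¬R = T ⊕ F = T
(((P ⊕ ¬Q) ∧ ¬S) ⊕ ¬R) → Q = T → T = T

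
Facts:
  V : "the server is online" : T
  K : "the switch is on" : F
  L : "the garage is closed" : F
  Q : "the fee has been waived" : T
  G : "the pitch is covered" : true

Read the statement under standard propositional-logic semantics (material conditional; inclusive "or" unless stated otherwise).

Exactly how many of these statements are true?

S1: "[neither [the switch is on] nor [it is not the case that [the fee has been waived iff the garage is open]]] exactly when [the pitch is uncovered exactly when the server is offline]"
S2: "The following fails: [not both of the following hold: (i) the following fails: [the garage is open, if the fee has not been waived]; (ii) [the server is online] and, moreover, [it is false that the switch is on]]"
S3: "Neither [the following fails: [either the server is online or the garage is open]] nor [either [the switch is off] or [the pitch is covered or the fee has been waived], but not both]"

S1: Parsed as (K ↓ ¬(Q ↔ ¬L)) ↔ (¬G ↔ ¬V)

¬L = ¬F = T
Q ↔ ¬L = T ↔ T = T
¬(Q ↔ ¬L) = ¬T = F
K ↓ ¬(Q ↔ ¬L) = F ↓ F = T
¬G = ¬T = F
¬V = ¬T = F
¬G ↔ ¬V = F ↔ F = T
(K ↓ ¬(Q ↔ ¬L)) ↔ (¬G ↔ ¬V) = T ↔ T = T
Hence S1 is true.

S2: Formalization: ¬(¬(¬Q → ¬L) ↑ (V ∧ ¬K))

¬Q = ¬T = F
¬L = ¬F = T
¬Q → ¬L = F → T = T
¬(¬Q → ¬L) = ¬T = F
¬K = ¬F = T
V ∧ ¬K = T ∧ T = T
¬(¬Q → ¬L) ↑ (V ∧ ¬K) = F ↑ T = T
¬(¬(¬Q → ¬L) ↑ (V ∧ ¬K)) = ¬T = F
So S2 is false.

S3: In symbols: ¬(V ∨ ¬L) ↓ (¬K ⊕ (G ∨ Q))

¬L = ¬F = T
V ∨ ¬L = T ∨ T = T
¬(V ∨ ¬L) = ¬T = F
¬K = ¬F = T
G ∨ Q = T ∨ T = T
¬K ⊕ (G ∨ Q) = T ⊕ T = F
¬(V ∨ ¬L) ↓ (¬K ⊕ (G ∨ Q)) = F ↓ F = T
Thus S3 is true.

True statements: 2.

2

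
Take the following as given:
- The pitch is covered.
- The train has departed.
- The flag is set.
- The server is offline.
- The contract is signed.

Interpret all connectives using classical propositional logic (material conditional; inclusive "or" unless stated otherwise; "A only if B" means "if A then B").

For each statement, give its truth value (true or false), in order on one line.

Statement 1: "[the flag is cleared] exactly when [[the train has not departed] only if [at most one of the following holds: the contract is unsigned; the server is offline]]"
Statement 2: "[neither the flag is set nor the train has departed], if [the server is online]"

Let R = "the flag is set" (T), Q = "the train has departed" (T), U = "the contract is signed" (T), S = "the server is online" (F).

Statement 1: Formalization: ~R <-> (~Q -> (~U nand ~S))

~R = ~T = F
~Q = ~T = F
~U = ~T = F
~S = ~F = T
~U nand ~S = F nand T = T
~Q -> (~U nand ~S) = F -> T = T
~R <-> (~Q -> (~U nand ~S)) = F <-> T = F
Thus Statement 1 is false.

Statement 2: This is S -> (R nor Q).

R nor Q = T nor T = F
S -> (R nor Q) = F -> F = T
Hence Statement 2 is true.

Statement 1 False, Statement 2 True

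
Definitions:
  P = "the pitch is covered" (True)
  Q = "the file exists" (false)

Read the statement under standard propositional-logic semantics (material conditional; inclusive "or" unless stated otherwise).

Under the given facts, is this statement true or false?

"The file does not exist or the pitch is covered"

In symbols: ¬Q ∨ P

¬Q = ¬F = T
¬Q ∨ P = T ∨ T = T

True.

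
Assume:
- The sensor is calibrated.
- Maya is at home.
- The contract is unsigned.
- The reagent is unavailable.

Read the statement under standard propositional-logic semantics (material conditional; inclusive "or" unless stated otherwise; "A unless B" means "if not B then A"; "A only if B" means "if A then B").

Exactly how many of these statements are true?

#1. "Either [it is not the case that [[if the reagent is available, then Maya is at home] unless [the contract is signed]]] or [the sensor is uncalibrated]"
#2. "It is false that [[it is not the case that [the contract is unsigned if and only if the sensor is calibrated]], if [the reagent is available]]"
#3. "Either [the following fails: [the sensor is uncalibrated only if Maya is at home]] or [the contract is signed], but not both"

Let Q = "the reagent is available" (False), M = "Maya is at home" (True), D = "the contract is signed" (False), L = "the sensor is calibrated" (True).

#1: Formalization: not ((Q -> M) or D) or not L

Q -> M = False -> True = True
(Q -> M) or D = True or False = True
not ((Q -> M) or D) = not True = False
not L = not True = False
not ((Q -> M) or D) or not L = False or False = False
Hence #1 is false.

#2: Formalization: not (Q -> not (not D iff L))

not D = not False = True
not D iff L = True iff True = True
not (not D iff L) = not True = False
Q -> not (not D iff L) = False -> False = True
not (Q -> not (not D iff L)) = not True = False
So #2 is false.

#3: Parsed as not (not L -> M) xor D

not L = not True = False
not L -> M = False -> True = True
not (not L -> M) = not True = False
not (not L -> M) xor D = False xor False = False
Hence #3 is false.

0 of the 3 statements are true (none).

0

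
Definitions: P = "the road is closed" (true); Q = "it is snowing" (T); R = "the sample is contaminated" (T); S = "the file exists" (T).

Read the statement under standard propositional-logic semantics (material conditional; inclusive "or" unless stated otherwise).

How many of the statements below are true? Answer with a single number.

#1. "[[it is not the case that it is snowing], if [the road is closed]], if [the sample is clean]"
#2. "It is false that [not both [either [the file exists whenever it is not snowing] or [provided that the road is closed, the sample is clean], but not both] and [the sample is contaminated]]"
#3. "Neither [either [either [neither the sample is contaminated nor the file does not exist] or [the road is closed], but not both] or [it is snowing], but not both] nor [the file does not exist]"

3

#1: In symbols: ~R -> (P -> ~Q)

~R = ~T = F
~Q = ~T = F
P -> ~Q = T -> F = F
~R -> (P -> ~Q) = F -> F = T
Thus #1 is true.

#2: This is ~(((~Q -> S) xor (P -> ~R)) nand R).

~Q = ~T = F
~Q -> S = F -> T = T
~R = ~T = F
P -> ~R = T -> F = F
(~Q -> S) xor (P -> ~R) = T xor F = T
((~Q -> S) xor (P -> ~R)) nand R = T nand T = F
~(((~Q -> S) xor (P -> ~R)) nand R) = ~F = T
So #2 is true.

#3: Parsed as (((R nor ~S) xor P) xor Q) nor ~S

~S = ~T = F
R nor ~S = T nor F = F
(R nor ~S) xor P = F xor T = T
((R nor ~S) xor P) xor Q = T xor T = F
~S = ~T = F
(((R nor ~S) xor P) xor Q) nor ~S = F nor F = T
Thus #3 is true.

Count: 3.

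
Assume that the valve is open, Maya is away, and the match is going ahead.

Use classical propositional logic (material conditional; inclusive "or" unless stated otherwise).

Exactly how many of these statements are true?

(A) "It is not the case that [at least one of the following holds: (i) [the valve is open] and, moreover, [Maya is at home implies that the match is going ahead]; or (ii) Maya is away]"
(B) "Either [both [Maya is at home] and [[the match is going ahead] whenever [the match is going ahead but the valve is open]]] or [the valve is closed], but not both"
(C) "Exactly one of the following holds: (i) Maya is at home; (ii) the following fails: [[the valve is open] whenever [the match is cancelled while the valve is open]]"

0

Let D = "the valve is open" (True), U = "Maya is at home" (False), H = "the match is cancelled" (False).

(A): Parsed as not ((D and (U -> not H)) or not U)

not H = not False = True
U -> not H = False -> True = True
D and (U -> not H) = True and True = True
not U = not False = True
(D and (U -> not H)) or not U = True or True = True
not ((D and (U -> not H)) or not U) = not True = False
Hence (A) is false.

(B): Parsed as (U and ((not H and D) -> not H)) xor not D

not H = not False = True
not H and D = True and True = True
not H = not False = True
(not H and D) -> not H = True -> True = True
U and ((not H and D) -> not H) = False and True = False
not D = not True = False
(U and ((not H and D) -> not H)) xor not D = False xor False = False
Thus (B) is false.

(C): Parsed as U xor not ((H and D) -> D)

H and D = False and True = False
(H and D) -> D = False -> True = True
not ((H and D) -> D) = not True = False
U xor not ((H and D) -> D) = False xor False = False
Thus (C) is false.

True statements: 0 (none).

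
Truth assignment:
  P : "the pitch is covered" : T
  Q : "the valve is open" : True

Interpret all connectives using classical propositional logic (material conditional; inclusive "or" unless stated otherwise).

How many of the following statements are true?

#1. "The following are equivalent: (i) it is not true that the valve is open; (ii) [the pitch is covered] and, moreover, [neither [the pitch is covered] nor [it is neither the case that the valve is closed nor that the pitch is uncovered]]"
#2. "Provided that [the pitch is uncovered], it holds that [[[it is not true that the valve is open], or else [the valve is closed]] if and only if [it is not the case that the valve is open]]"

#1: Formalization: ~Q <-> (P & (P nor (~Q nor ~P)))

~Q = ~T = F
~Q = ~T = F
~P = ~T = F
~Q nor ~P = F nor F = T
P nor (~Q nor ~P) = T nor T = F
P & (P nor (~Q nor ~P)) = T & F = F
~Q <-> (P & (P nor (~Q nor ~P))) = F <-> F = T
Hence #1 is true.

#2: In symbols: ~P -> ((~Q | ~Q) <-> ~Q)

~P = ~T = F
~Q = ~T = F
~Q = ~T = F
~Q | ~Q = F | F = F
~Q = ~T = F
(~Q | ~Q) <-> ~Q = F <-> F = T
~P -> ((~Q | ~Q) <-> ~Q) = F -> T = T
Hence #2 is true.

2 of the 2 statements are true.

2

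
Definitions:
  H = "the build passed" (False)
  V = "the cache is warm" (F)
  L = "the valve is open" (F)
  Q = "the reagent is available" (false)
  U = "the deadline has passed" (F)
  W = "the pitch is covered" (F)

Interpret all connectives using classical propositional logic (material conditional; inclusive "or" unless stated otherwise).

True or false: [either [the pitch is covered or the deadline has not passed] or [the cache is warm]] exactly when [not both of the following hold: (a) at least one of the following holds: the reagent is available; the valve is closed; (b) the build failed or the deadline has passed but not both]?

Values: W=False, U=False, V=False, Q=False, L=False, H=False.
In symbols: ((W or not U) or V) iff ((Q or not L) nand (not H xor U))

not U = not False = True
W or not U = False or True = True
(W or not U) or V = True or False = True
not L = not False = True
Q or not L = False or True = True
not H = not False = True
not H xor U = True xor False = True
(Q or not L) nand (not H xor U) = True nand True = False
((W or not U) or V) iff ((Q or not L) nand (not H xor U)) = True iff False = False

False.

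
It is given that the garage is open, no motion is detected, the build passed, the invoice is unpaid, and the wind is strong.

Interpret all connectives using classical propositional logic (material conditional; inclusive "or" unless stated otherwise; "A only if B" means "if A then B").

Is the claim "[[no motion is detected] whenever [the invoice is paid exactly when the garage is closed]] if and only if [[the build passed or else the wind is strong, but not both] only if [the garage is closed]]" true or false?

True

Let S = "the invoice is paid" (F), P = "the garage is closed" (F), Q = "motion is detected" (F), R = "the build passed" (T), U = "the wind is strong" (T).
This is ((S ↔ P) → ¬Q) ↔ ((R ⊕ U) → P).

S ↔ P = F ↔ F = T
¬Q = ¬F = T
(S ↔ P) → ¬Q = T → T = T
R ⊕ U = T ⊕ T = F
(R ⊕ U) → P = F → F = T
((S ↔ P) → ¬Q) ↔ ((R ⊕ U) → P) = T ↔ T = T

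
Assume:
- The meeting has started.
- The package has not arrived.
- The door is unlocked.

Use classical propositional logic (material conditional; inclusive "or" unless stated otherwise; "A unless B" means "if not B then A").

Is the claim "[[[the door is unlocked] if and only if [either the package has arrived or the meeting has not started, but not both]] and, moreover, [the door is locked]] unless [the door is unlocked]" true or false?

The statement is true.

Let D = "the door is locked" (F), S = "the package has arrived" (F), P = "the meeting has started" (T).
Parsed as ((~D <-> (S xor ~P)) & D) | ~D

~D = ~F = T
~P = ~T = F
S xor ~P = F xor F = F
~D <-> (S xor ~P) = T <-> F = F
(~D <-> (S xor ~P)) & D = F & F = F
~D = ~F = T
((~D <-> (S xor ~P)) & D) | ~D = F | T = T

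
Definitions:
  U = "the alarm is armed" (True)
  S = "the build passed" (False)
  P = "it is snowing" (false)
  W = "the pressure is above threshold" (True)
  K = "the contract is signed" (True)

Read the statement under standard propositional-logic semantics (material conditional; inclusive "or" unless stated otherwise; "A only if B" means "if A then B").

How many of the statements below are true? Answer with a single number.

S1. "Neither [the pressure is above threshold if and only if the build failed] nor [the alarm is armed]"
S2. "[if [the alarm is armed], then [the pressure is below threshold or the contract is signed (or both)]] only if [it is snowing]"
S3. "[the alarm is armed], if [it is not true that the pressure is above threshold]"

1

S1: This is (W <-> ~S) nor U.

~S = ~F = T
W <-> ~S = T <-> T = T
(W <-> ~S) nor U = T nor T = F
Thus S1 is false.

S2: In symbols: (U -> (~W | K)) -> P

~W = ~T = F
~W | K = F | T = T
U -> (~W | K) = T -> T = T
(U -> (~W | K)) -> P = T -> F = F
So S2 is false.

S3: Formalization: ~W -> U

~W = ~T = F
~W -> U = F -> T = T
Hence S3 is true.

1 of the 3 statements is true (S3).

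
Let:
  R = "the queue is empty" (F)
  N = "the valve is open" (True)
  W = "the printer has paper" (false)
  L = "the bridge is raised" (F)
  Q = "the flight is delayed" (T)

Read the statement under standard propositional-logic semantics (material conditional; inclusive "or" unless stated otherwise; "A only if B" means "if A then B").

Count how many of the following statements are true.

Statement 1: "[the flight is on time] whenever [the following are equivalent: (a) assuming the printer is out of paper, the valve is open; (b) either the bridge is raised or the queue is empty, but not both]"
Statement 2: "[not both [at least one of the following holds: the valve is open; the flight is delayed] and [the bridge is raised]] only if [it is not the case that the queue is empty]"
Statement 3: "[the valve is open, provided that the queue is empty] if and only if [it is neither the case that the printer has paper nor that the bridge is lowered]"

Statement 1: In symbols: ((not W -> N) iff (L xor R)) -> not Q

not W = not False = True
not W -> N = True -> True = True
L xor R = False xor False = False
(not W -> N) iff (L xor R) = True iff False = False
not Q = not True = False
((not W -> N) iff (L xor R)) -> not Q = False -> False = True
Hence Statement 1 is true.

Statement 2: Parsed as ((N or Q) nand L) -> not R

N or Q = True or True = True
(N or Q) nand L = True nand False = True
not R = not False = True
((N or Q) nand L) -> not R = True -> True = True
Thus Statement 2 is true.

Statement 3: Parsed as (R -> N) iff (W nor not L)

R -> N = False -> True = True
not L = not False = True
W nor not L = False nor True = False
(R -> N) iff (W nor not L) = True iff False = False
Thus Statement 3 is false.

2 of the 3 statements are true.

2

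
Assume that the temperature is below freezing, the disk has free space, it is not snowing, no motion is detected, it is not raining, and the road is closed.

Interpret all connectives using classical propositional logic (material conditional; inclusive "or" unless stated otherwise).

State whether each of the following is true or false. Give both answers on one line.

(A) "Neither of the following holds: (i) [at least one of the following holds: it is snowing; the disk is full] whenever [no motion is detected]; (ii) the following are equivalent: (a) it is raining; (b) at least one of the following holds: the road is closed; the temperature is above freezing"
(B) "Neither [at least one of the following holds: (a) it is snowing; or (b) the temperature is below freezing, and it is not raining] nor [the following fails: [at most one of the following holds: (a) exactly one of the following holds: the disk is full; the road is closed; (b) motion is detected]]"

Let S = "motion is detected" (F), R = "it is snowing" (F), Q = "the disk is full" (F), U = "it is raining" (F), V = "the road is closed" (T), P = "the temperature is below freezing" (T).

(A): Formalization: (~S -> (R | Q)) nor (U <-> (V | ~P))

~S = ~F = T
R | Q = F | F = F
~S -> (R | Q) = T -> F = F
~P = ~T = F
V | ~P = T | F = T
U <-> (V | ~P) = F <-> T = F
(~S -> (R | Q)) nor (U <-> (V | ~P)) = F nor F = T
Thus (A) is true.

(B): Formalization: (R | (P & ~U)) nor ~((Q xor V) nand S)

~U = ~F = T
P & ~U = T & T = T
R | (P & ~U) = F | T = T
Q xor V = F xor T = T
(Q xor V) nand S = T nand F = T
~((Q xor V) nand S) = ~T = F
(R | (P & ~U)) nor ~((Q xor V) nand S) = T nor F = F
Thus (B) is false.

(A) T / (B) F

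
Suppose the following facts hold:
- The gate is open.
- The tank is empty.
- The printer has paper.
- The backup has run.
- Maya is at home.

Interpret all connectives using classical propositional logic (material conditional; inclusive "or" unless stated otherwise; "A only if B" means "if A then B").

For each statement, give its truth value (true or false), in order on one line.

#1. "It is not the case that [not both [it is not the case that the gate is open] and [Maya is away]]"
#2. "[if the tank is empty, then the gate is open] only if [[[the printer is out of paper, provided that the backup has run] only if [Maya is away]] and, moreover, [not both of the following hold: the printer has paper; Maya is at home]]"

Let U = "the gate is open" (True), W = "Maya is at home" (True), H = "the tank is full" (False), P = "the backup has run" (True), L = "the printer has paper" (True).

#1: Formalization: not (not U nand not W)

not U = not True = False
not W = not True = False
not U nand not W = False nand False = True
not (not U nand not W) = not True = False
Hence #1 is false.

#2: This is (not H -> U) -> (((P -> not L) -> not W) and (L nand W)).

not H = not False = True
not H -> U = True -> True = True
not L = not True = False
P -> not L = True -> False = False
not W = not True = False
(P -> not L) -> not W = False -> False = True
L nand W = True nand True = False
((P -> not L) -> not W) and (L nand W) = True and False = False
(not H -> U) -> (((P -> not L) -> not W) and (L nand W)) = True -> False = False
Hence #2 is false.

#1 False, #2 False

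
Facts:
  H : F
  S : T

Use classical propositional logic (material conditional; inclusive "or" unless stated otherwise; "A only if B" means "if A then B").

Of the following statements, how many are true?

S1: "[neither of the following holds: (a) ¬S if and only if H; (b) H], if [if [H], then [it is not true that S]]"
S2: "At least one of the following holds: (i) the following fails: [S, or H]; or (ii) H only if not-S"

1

S1: Formalization: (H -> ~S) -> ((~S <-> H) nor H)

~S = ~T = F
H -> ~S = F -> F = T
~S = ~T = F
~S <-> H = F <-> F = T
(~S <-> H) nor H = T nor F = F
(H -> ~S) -> ((~S <-> H) nor H) = T -> F = F
Hence S1 is false.

S2: In symbols: ~(S | H) | (H -> ~S)

S | H = T | F = T
~(S | H) = ~T = F
~S = ~T = F
H -> ~S = F -> F = T
~(S | H) | (H -> ~S) = F | T = T
So S2 is true.

Count: 1.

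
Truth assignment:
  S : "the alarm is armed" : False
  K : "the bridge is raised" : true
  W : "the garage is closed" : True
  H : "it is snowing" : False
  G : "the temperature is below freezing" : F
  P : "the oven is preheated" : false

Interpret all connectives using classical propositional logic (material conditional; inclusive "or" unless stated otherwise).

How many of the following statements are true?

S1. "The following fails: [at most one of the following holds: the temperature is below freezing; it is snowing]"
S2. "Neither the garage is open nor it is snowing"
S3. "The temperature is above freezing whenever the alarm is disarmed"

2

S1: Parsed as ¬(G ↑ H)

G ↑ H = F ↑ F = T
¬(G ↑ H) = ¬T = F
So S1 is false.

S2: Parsed as ¬W ↓ H

¬W = ¬T = F
¬W ↓ H = F ↓ F = T
So S2 is true.

S3: Parsed as ¬S → ¬G

¬S = ¬F = T
¬G = ¬F = T
¬S → ¬G = T → T = T
So S3 is true.

True statements: 2 (S2, S3).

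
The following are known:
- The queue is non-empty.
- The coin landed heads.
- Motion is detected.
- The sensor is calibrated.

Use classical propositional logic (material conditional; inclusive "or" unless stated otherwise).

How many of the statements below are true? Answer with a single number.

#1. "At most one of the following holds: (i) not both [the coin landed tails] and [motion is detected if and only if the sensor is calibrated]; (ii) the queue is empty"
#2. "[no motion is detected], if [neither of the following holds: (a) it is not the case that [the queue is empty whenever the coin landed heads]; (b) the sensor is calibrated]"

2

Let R = "the coin landed heads" (T), S = "motion is detected" (T), N = "the sensor is calibrated" (T), U = "the queue is empty" (F).

#1: Formalization: (¬R ↑ (S ↔ N)) ↑ U

¬R = ¬T = F
S ↔ N = T ↔ T = T
¬R ↑ (S ↔ N) = F ↑ T = T
(¬R ↑ (S ↔ N)) ↑ U = T ↑ F = T
Hence #1 is true.

#2: Parsed as (¬(R → U) ↓ N) → ¬S

R → U = T → F = F
¬(R → U) = ¬F = T
¬(R → U) ↓ N = T ↓ T = F
¬S = ¬T = F
(¬(R → U) ↓ N) → ¬S = F → F = T
So #2 is true.

True statements: 2 (#1, #2).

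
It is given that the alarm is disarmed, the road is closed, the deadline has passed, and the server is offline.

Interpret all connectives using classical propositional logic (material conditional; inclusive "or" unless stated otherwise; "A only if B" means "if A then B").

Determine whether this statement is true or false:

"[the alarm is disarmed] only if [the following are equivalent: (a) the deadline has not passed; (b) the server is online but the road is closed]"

Let P = "the alarm is armed" (False), R = "the deadline has passed" (True), S = "the server is online" (False), Q = "the road is closed" (True).
This is not P -> (not R iff (S and Q)).

not P = not False = True
not R = not True = False
S and Q = False and True = False
not R iff (S and Q) = False iff False = True
not P -> (not R iff (S and Q)) = True -> True = True

True.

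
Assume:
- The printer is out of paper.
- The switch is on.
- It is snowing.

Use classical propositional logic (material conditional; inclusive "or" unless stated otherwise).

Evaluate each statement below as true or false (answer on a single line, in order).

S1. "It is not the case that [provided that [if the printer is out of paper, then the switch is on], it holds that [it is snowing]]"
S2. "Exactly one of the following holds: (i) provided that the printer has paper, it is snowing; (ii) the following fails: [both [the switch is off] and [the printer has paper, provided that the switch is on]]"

S1 false; S2 false

Let P = "the printer has paper" (F), Q = "the switch is on" (T), R = "it is snowing" (T).

S1: Parsed as ¬((¬P → Q) → R)

¬P = ¬F = T
¬P → Q = T → T = T
(¬P → Q) → R = T → T = T
¬((¬P → Q) → R) = ¬T = F
So S1 is false.

S2: Parsed as (P → R) ⊕ ¬(¬Q ∧ (Q → P))

P → R = F → T = T
¬Q = ¬T = F
Q → P = T → F = F
¬Q ∧ (Q → P) = F ∧ F = F
¬(¬Q ∧ (Q → P)) = ¬F = T
(P → R) ⊕ ¬(¬Q ∧ (Q → P)) = T ⊕ T = F
So S2 is false.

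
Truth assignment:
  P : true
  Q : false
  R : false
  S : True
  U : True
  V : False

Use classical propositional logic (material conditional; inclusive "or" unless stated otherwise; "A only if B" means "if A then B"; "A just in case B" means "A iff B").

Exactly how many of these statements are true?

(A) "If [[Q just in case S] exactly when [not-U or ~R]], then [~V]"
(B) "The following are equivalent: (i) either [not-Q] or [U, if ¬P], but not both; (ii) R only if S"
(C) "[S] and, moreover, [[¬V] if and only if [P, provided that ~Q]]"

2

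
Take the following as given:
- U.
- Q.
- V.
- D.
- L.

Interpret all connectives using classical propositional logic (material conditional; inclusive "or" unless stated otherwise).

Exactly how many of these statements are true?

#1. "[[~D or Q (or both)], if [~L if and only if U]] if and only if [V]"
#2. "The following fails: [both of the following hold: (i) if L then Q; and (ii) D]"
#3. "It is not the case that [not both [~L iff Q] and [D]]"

#1: In symbols: ((¬L ↔ U) → (¬D ∨ Q)) ↔ V

¬L = ¬T = F
¬L ↔ U = F ↔ T = F
¬D = ¬T = F
¬D ∨ Q = F ∨ T = T
(¬L ↔ U) → (¬D ∨ Q) = F → T = T
((¬L ↔ U) → (¬D ∨ Q)) ↔ V = T ↔ T = T
Hence #1 is true.

#2: Formalization: ¬((L → Q) ∧ D)

L → Q = T → T = T
(L → Q) ∧ D = T ∧ T = T
¬((L → Q) ∧ D) = ¬T = F
So #2 is false.

#3: In symbols: ¬((¬L ↔ Q) ↑ D)

¬L = ¬T = F
¬L ↔ Q = F ↔ T = F
(¬L ↔ Q) ↑ D = F ↑ T = T
¬((¬L ↔ Q) ↑ D) = ¬T = F
So #3 is false.

True statements: 1.

1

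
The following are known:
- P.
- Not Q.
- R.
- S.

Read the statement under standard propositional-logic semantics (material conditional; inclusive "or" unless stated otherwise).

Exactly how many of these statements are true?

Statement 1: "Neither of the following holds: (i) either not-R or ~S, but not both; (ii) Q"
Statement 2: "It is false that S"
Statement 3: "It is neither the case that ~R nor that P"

1

Statement 1: In symbols: (¬R ⊕ ¬S) ↓ Q

¬R = ¬T = F
¬S = ¬T = F
¬R ⊕ ¬S = F ⊕ F = F
(¬R ⊕ ¬S) ↓ Q = F ↓ F = T
Thus Statement 1 is true.

Statement 2: In symbols: ¬S

¬S = ¬T = F
So Statement 2 is false.

Statement 3: This is ¬R ↓ P.

¬R = ¬T = F
¬R ↓ P = F ↓ T = F
Hence Statement 3 is false.

1 of the 3 statements is true (Statement 1).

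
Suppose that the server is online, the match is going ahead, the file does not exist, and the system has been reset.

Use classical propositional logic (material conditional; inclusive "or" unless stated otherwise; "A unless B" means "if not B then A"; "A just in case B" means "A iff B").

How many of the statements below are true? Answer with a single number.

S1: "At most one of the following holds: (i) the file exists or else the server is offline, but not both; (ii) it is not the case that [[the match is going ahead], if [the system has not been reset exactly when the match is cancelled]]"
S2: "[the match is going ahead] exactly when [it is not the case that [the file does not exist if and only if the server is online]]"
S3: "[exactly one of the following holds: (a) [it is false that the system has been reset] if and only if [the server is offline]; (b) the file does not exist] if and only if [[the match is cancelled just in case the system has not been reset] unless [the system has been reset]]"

Let U = "the file exists" (F), V = "the server is online" (T), G = "the system has been reset" (T), L = "the match is cancelled" (F).

S1: In symbols: (U xor ~V) nand ~((~G <-> L) -> ~L)

~V = ~T = F
U xor ~V = F xor F = F
~G = ~T = F
~G <-> L = F <-> F = T
~L = ~F = T
(~G <-> L) -> ~L = T -> T = T
~((~G <-> L) -> ~L) = ~T = F
(U xor ~V) nand ~((~G <-> L) -> ~L) = F nand F = T
Thus S1 is true.

S2: This is ~L <-> ~(~U <-> V).

~L = ~F = T
~U = ~F = T
~U <-> V = T <-> T = T
~(~U <-> V) = ~T = F
~L <-> ~(~U <-> V) = T <-> F = F
Hence S2 is false.

S3: Formalization: ((~G <-> ~V) xor ~U) <-> ((L <-> ~G) | G)

~G = ~T = F
~V = ~T = F
~G <-> ~V = F <-> F = T
~U = ~F = T
(~G <-> ~V) xor ~U = T xor T = F
~G = ~T = F
L <-> ~G = F <-> F = T
(L <-> ~G) | G = T | T = T
((~G <-> ~V) xor ~U) <-> ((L <-> ~G) | G) = F <-> T = F
Thus S3 is false.

Count: 1.

1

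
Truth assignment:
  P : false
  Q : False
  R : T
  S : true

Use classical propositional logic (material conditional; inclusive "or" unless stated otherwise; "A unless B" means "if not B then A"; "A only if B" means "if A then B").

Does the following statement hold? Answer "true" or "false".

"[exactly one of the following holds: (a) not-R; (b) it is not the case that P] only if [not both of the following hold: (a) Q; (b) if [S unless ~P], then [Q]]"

The statement is true.

This is (not R xor not P) -> (Q nand ((S or not P) -> Q)).

not R = not True = False
not P = not False = True
not R xor not P = False xor True = True
not P = not False = True
S or not P = True or True = True
(S or not P) -> Q = True -> False = False
Q nand ((S or not P) -> Q) = False nand False = True
(not R xor not P) -> (Q nand ((S or not P) -> Q)) = True -> True = True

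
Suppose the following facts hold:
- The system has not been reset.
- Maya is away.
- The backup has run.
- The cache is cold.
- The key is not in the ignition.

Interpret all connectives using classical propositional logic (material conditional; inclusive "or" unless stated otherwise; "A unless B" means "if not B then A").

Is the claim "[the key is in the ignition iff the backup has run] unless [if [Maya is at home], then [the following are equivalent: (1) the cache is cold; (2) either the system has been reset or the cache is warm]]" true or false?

True.

Let R = "the key is in the ignition" (F), P = "the backup has run" (T), N = "Maya is at home" (F), K = "the cache is warm" (F), M = "the system has been reset" (F).
In symbols: (R <-> P) | (N -> (~K <-> (M | K)))

R <-> P = F <-> T = F
~K = ~F = T
M | K = F | F = F
~K <-> (M | K) = T <-> F = F
N -> (~K <-> (M | K)) = F -> F = T
(R <-> P) | (N -> (~K <-> (M | K))) = F | T = T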